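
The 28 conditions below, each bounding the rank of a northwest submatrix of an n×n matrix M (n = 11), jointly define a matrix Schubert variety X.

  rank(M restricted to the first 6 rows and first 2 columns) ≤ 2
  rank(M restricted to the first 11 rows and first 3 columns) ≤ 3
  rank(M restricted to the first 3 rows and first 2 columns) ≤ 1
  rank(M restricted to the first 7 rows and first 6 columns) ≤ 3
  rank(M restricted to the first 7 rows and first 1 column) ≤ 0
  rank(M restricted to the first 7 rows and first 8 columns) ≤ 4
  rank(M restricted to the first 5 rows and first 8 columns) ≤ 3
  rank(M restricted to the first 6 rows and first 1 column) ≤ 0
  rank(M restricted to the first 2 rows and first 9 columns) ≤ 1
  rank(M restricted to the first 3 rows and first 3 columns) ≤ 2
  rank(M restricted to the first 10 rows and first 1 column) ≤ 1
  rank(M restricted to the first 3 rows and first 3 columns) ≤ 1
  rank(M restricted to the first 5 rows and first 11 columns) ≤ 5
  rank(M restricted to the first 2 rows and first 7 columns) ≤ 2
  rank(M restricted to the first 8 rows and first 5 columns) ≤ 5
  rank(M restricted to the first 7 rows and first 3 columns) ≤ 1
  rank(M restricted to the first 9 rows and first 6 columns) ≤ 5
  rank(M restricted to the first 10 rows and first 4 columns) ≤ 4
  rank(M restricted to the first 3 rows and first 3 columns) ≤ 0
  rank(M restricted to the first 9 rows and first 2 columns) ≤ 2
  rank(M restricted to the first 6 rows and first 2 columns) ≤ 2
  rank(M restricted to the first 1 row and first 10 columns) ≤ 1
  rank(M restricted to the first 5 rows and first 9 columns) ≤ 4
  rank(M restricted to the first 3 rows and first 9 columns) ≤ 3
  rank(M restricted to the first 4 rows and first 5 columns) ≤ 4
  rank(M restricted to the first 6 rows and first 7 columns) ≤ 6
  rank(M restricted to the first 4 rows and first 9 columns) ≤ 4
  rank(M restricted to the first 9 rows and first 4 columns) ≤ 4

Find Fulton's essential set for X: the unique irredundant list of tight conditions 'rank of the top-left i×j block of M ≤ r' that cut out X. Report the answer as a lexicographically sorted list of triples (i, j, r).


Computing R[i][j] = min implied NW-rank bound (n=11, 28 conditions):

  0 | 0 | 0 | 1 | 1 | 1 | 1 | 1 | 1 | 1 | 1
  0 | 0 | 0 | 1 | 1 | 1 | 1 | 1 | 1 | 2 | 2
  0 | 0 | 0 | 1 | 2 | 2 | 2 | 2 | 2 | 3 | 3
  0 | 1 | 1 | 2 | 3 | 3 | 3 | 3 | 3 | 4 | 4
  0 | 1 | 1 | 2 | 3 | 3 | 3 | 3 | 4 | 5 | 5
  0 | 1 | 1 | 2 | 3 | 3 | 4 | 4 | 5 | 6 | 6
  0 | 1 | 1 | 2 | 3 | 3 | 4 | 4 | 5 | 6 | 7
  1 | 2 | 2 | 3 | 4 | 4 | 5 | 5 | 6 | 7 | 8
  1 | 2 | 3 | 4 | 5 | 5 | 6 | 6 | 7 | 8 | 9
  1 | 2 | 3 | 4 | 5 | 6 | 7 | 7 | 8 | 9 | 10
  1 | 2 | 3 | 4 | 5 | 6 | 7 | 8 | 9 | 10 | 11

the unique w with this rank table is (4, 10, 5, 2, 9, 7, 11, 1, 3, 6, 8).

Fulton essential set (7 of the 27 Rothe cells):

[(2, 9, 1), (3, 3, 0), (5, 8, 3), (7, 1, 0), (7, 3, 1), (7, 6, 3), (7, 8, 4)]


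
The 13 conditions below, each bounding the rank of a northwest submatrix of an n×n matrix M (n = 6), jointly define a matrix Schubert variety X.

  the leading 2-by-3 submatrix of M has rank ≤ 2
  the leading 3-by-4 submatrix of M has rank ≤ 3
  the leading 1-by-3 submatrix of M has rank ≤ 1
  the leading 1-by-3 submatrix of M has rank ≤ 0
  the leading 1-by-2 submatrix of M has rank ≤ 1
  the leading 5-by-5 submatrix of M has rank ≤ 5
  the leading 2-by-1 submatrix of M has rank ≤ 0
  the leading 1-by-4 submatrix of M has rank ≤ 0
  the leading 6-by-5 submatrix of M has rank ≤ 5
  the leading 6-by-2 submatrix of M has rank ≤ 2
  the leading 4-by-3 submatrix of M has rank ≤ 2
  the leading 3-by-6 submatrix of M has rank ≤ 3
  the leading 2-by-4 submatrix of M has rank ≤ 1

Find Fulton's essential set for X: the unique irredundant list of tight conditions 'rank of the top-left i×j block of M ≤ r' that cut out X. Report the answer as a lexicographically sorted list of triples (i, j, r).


Reconstructing r_w from the 13 given conditions:

  row 1: 0 | 0 | 0 | 0 | 1 | 1
  row 2: 0 | 1 | 1 | 1 | 2 | 2
  row 3: 1 | 2 | 2 | 2 | 3 | 3
  row 4: 1 | 2 | 2 | 3 | 4 | 4
  row 5: 1 | 2 | 3 | 4 | 5 | 5
  row 6: 1 | 2 | 3 | 4 | 5 | 6

reading off 1-entries of Δ²R: w = (5, 2, 1, 4, 3, 6).

Fulton essential set (3 of the 6 Rothe cells):

[(1, 4, 0), (2, 1, 0), (4, 3, 2)]


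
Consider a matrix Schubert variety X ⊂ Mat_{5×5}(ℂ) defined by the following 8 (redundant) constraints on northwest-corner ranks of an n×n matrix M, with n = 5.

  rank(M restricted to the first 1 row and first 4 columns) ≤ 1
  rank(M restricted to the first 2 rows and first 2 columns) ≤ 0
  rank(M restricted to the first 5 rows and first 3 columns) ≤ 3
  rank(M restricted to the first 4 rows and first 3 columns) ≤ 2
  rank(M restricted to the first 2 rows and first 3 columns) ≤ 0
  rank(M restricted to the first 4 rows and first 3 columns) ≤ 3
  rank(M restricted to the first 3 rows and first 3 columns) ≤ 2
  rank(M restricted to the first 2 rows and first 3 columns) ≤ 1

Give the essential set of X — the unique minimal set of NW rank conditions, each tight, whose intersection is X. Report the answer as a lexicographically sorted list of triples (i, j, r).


Propagating the 8 rank bounds to every northwest block:

  R[1]: 0, 0, 0, 1, 1
  R[2]: 0, 0, 0, 1, 2
  R[3]: 1, 1, 1, 2, 3
  R[4]: 1, 2, 2, 3, 4
  R[5]: 1, 2, 3, 4, 5

reading off 1-entries of Δ²R: w = (4, 5, 1, 2, 3).

Rothe diagram D(w) (6 cells), 1 SE-corner (essential condition):

[(2, 3, 0)]


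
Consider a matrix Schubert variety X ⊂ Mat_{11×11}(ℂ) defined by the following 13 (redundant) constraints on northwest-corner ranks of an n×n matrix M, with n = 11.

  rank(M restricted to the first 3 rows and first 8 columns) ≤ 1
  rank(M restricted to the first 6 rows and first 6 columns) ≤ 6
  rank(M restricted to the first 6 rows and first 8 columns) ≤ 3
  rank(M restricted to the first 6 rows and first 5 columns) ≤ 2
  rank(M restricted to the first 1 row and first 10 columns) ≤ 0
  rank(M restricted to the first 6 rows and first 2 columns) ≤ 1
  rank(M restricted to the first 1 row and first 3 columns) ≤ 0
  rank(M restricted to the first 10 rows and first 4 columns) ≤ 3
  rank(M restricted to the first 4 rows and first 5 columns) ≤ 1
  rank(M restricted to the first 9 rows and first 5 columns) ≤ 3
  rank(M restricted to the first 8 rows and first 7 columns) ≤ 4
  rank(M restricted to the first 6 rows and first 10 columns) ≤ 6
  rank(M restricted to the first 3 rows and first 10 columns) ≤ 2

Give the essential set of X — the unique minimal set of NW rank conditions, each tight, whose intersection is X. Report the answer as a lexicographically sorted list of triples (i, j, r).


The tightest implied rank at each (i,j), from the 13 conditions:

  0 0 0 0 0 0 0 0 0 0 1
  1 1 1 1 1 1 1 1 1 1 2
  1 1 1 1 1 1 1 1 2 2 3
  1 1 1 1 1 2 2 2 3 3 4
  1 1 2 2 2 3 3 3 4 4 5
  1 1 2 2 2 3 3 3 4 5 6
  1 2 3 3 3 4 4 4 5 6 7
  1 2 3 3 3 4 4 5 6 7 8
  1 2 3 3 3 4 5 6 7 8 9
  1 2 3 3 4 5 6 7 8 9 10
  1 2 3 4 5 6 7 8 9 10 11

reading off 1-entries of Δ²R: w = (11, 1, 9, 6, 3, 10, 2, 8, 7, 5, 4).

D(w) has 33 cells with 9 SE-corners; essential set:

[(1, 10, 0), (3, 8, 1), (4, 5, 1), (6, 2, 1), (6, 5, 2), (6, 8, 3), (8, 7, 4), (9, 5, 3), (10, 4, 3)]


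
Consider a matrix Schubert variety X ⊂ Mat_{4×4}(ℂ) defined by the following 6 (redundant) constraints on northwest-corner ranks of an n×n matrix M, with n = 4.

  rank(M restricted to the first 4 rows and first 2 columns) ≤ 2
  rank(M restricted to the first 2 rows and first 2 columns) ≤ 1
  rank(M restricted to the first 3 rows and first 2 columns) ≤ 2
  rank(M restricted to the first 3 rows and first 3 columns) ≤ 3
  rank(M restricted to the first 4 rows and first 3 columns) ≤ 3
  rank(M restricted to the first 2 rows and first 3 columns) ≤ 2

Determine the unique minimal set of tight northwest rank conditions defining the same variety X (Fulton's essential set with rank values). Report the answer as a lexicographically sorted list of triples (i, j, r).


Computing R[i][j] = min implied NW-rank bound (n=4, 6 conditions):

  i=1: 1, 1, 1, 1
  i=2: 1, 1, 2, 2
  i=3: 1, 2, 3, 3
  i=4: 1, 2, 3, 4

reading off 1-entries of Δ²R: w = (1, 3, 2, 4).

Fulton essential set (the sole Rothe cell):

[(2, 2, 1)]


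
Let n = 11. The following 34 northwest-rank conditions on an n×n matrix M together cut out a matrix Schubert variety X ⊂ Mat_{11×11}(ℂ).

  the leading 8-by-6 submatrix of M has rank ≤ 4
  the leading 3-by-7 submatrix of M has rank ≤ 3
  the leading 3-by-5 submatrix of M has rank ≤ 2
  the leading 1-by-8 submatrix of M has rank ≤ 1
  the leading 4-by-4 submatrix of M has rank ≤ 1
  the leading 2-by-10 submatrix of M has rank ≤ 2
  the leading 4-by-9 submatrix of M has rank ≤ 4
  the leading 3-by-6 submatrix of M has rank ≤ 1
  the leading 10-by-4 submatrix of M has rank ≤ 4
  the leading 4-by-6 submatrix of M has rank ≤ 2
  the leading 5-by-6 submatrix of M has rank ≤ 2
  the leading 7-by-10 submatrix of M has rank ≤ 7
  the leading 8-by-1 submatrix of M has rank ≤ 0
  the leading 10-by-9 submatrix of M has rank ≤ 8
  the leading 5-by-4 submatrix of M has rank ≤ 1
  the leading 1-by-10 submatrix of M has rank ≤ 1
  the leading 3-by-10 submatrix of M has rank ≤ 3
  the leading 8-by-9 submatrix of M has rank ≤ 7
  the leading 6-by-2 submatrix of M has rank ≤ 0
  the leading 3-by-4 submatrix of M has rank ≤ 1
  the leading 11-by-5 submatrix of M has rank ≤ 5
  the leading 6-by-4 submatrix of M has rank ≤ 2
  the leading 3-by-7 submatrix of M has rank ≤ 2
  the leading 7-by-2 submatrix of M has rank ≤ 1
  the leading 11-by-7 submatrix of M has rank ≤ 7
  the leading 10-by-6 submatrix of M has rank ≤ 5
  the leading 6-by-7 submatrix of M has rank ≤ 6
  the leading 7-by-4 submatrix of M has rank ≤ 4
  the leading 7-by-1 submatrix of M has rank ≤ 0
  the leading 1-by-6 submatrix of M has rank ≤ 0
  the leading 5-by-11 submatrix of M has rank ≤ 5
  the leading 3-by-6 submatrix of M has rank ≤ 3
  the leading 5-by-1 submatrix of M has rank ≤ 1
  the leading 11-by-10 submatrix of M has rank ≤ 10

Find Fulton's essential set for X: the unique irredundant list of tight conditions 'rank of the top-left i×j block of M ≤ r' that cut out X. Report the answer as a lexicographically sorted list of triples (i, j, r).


Propagating the 34 rank bounds to every northwest block:

  row 1: 0 | 0 | 0 | 0 | 0 | 0 | 1 | 1 | 1 | 1 | 1
  row 2: 0 | 0 | 1 | 1 | 1 | 1 | 2 | 2 | 2 | 2 | 2
  row 3: 0 | 0 | 1 | 1 | 1 | 1 | 2 | 3 | 3 | 3 | 3
  row 4: 0 | 0 | 1 | 1 | 2 | 2 | 3 | 4 | 4 | 4 | 4
  row 5: 0 | 0 | 1 | 1 | 2 | 2 | 3 | 4 | 5 | 5 | 5
  row 6: 0 | 0 | 1 | 2 | 3 | 3 | 4 | 5 | 6 | 6 | 6
  row 7: 0 | 1 | 2 | 3 | 4 | 4 | 5 | 6 | 7 | 7 | 7
  row 8: 0 | 1 | 2 | 3 | 4 | 4 | 5 | 6 | 7 | 8 | 8
  row 9: 1 | 2 | 3 | 4 | 5 | 5 | 6 | 7 | 8 | 9 | 9
  row 10: 1 | 2 | 3 | 4 | 5 | 5 | 6 | 7 | 8 | 9 | 10
  row 11: 1 | 2 | 3 | 4 | 5 | 6 | 7 | 8 | 9 | 10 | 11

second differences of R give the permutation w = (7, 3, 8, 5, 9, 4, 2, 10, 1, 11, 6).

D(w) has 26 cells with 8 SE-corners; essential set:

[(1, 6, 0), (3, 6, 1), (5, 4, 1), (5, 6, 2), (6, 2, 0), (8, 1, 0), (8, 6, 4), (10, 6, 5)]


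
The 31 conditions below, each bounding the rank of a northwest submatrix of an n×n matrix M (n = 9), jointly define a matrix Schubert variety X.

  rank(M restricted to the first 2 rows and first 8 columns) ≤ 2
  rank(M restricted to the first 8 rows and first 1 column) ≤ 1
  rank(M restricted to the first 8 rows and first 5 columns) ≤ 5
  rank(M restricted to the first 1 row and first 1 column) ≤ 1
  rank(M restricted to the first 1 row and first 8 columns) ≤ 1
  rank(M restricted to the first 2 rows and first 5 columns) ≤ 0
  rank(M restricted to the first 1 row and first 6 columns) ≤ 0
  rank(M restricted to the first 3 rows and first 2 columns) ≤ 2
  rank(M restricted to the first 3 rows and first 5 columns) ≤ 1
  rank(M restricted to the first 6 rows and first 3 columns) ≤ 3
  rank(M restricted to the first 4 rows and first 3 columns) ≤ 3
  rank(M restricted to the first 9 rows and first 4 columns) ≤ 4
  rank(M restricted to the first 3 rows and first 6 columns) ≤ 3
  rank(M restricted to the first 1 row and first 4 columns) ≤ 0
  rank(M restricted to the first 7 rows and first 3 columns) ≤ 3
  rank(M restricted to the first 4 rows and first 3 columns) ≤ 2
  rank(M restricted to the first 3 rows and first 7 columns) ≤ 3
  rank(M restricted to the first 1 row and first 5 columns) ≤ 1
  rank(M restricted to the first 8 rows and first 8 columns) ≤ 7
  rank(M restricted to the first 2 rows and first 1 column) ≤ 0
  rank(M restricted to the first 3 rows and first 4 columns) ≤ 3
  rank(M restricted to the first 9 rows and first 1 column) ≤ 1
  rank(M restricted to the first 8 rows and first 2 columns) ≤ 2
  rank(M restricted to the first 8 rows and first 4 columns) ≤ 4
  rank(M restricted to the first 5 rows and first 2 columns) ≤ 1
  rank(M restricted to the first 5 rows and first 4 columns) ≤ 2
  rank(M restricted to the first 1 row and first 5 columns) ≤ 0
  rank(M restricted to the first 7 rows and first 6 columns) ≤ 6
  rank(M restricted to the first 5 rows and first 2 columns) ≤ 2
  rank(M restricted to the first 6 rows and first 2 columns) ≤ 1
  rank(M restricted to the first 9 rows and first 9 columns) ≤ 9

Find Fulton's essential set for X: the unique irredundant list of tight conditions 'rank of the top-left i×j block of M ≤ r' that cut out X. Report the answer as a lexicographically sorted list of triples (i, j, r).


Reconstructing r_w from the 31 given conditions:

  i=1: 0 0 0 0 0 0 1 1 1
  i=2: 0 0 0 0 0 1 2 2 2
  i=3: 1 1 1 1 1 2 3 3 3
  i=4: 1 1 2 2 2 3 4 4 4
  i=5: 1 1 2 2 3 4 5 5 5
  i=6: 1 1 2 3 4 5 6 6 6
  i=7: 1 2 3 4 5 6 7 7 7
  i=8: 1 2 3 4 5 6 7 7 8
  i=9: 1 2 3 4 5 6 7 8 9

giving w = (7, 6, 1, 3, 5, 4, 2, 9, 8) via Δ²R.

Rothe diagram D(w) (16 cells), 5 SE-corners (essential conditions):

[(1, 6, 0), (2, 5, 0), (5, 4, 2), (6, 2, 1), (8, 8, 7)]


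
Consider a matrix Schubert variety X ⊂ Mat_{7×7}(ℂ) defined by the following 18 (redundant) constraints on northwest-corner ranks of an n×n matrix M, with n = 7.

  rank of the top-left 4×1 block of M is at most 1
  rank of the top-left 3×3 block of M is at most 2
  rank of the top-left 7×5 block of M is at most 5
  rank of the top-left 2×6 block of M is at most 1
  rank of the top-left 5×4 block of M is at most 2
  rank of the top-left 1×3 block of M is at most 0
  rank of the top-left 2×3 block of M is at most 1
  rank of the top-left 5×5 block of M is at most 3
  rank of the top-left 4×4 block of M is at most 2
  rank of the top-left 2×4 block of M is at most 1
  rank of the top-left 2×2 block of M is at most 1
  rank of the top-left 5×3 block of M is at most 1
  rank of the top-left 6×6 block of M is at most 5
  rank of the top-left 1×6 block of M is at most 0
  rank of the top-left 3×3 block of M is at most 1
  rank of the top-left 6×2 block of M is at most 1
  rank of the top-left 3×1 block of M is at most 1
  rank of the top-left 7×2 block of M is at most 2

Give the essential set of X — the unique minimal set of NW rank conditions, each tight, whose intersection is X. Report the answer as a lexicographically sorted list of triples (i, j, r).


Recovering R(i,j) via the rank-extension bound from the 18 conditions:

  row 1: 0  0  0  0  0  0  1
  row 2: 1  1  1  1  1  1  2
  row 3: 1  1  1  2  2  2  3
  row 4: 1  1  1  2  3  3  4
  row 5: 1  1  1  2  3  4  5
  row 6: 1  1  2  3  4  5  6
  row 7: 1  2  3  4  5  6  7

so w = (7, 1, 4, 5, 6, 3, 2).

Rothe diagram D(w) (13 cells), 3 SE-corners (essential conditions):

[(1, 6, 0), (5, 3, 1), (6, 2, 1)]


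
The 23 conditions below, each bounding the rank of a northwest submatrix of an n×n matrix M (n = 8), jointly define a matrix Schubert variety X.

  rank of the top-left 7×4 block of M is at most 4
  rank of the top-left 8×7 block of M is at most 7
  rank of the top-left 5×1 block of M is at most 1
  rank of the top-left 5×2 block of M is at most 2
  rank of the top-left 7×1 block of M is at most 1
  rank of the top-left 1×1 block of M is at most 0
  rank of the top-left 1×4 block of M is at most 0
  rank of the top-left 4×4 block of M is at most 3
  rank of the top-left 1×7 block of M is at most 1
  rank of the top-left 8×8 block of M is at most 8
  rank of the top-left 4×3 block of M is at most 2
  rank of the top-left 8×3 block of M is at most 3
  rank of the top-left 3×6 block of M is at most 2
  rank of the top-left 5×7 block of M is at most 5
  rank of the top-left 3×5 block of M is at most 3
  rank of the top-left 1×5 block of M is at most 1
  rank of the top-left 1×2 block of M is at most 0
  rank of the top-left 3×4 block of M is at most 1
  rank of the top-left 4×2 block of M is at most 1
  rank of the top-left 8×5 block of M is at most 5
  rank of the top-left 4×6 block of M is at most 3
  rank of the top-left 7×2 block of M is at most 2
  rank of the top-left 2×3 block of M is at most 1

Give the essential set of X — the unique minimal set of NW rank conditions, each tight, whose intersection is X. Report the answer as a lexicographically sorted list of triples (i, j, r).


Reconstructing r_w from the 23 given conditions:

  0, 0, 0, 0, 1, 1, 1, 1
  1, 1, 1, 1, 2, 2, 2, 2
  1, 1, 1, 1, 2, 2, 3, 3
  1, 1, 2, 2, 3, 3, 4, 4
  1, 2, 3, 3, 4, 4, 5, 5
  1, 2, 3, 4, 5, 5, 6, 6
  1, 2, 3, 4, 5, 6, 7, 7
  1, 2, 3, 4, 5, 6, 7, 8

second differences of R give the permutation w = (5, 1, 7, 3, 2, 4, 6, 8).

4 SE-corners of the 9-cell Rothe diagram give Ess(w):

[(1, 4, 0), (3, 4, 1), (3, 6, 2), (4, 2, 1)]


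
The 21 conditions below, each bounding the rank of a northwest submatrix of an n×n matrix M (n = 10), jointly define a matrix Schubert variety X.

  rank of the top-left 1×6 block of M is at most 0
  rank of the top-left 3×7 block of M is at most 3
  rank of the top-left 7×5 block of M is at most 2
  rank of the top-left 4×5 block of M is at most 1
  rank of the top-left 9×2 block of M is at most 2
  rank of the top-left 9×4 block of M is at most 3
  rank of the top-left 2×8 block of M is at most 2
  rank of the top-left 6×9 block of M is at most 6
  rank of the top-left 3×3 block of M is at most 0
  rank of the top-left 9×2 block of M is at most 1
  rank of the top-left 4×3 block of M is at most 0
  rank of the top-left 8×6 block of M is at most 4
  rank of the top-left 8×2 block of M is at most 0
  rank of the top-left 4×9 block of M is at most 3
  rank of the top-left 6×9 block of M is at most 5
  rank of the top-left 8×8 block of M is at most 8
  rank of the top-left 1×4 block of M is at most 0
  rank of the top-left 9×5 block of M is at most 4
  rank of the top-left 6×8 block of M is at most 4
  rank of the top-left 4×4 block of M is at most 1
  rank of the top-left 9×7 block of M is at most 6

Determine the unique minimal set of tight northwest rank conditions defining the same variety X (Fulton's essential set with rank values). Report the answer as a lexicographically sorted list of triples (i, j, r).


Recovering R(i,j) via the rank-extension bound from the 21 conditions:

  0 | 0 | 0 | 0 | 0 | 0 | 1 | 1 | 1 | 1
  0 | 0 | 0 | 1 | 1 | 1 | 2 | 2 | 2 | 2
  0 | 0 | 0 | 1 | 1 | 2 | 3 | 3 | 3 | 3
  0 | 0 | 0 | 1 | 1 | 2 | 3 | 3 | 3 | 4
  0 | 0 | 1 | 2 | 2 | 3 | 4 | 4 | 4 | 5
  0 | 0 | 1 | 2 | 2 | 3 | 4 | 4 | 5 | 6
  0 | 0 | 1 | 2 | 2 | 3 | 4 | 5 | 6 | 7
  0 | 0 | 1 | 2 | 3 | 4 | 5 | 6 | 7 | 8
  1 | 1 | 2 | 3 | 4 | 5 | 6 | 7 | 8 | 9
  1 | 2 | 3 | 4 | 5 | 6 | 7 | 8 | 9 | 10

giving w = (7, 4, 6, 10, 3, 9, 8, 5, 1, 2) via Δ²R.

7 SE-corners of the 30-cell Rothe diagram give Ess(w):

[(1, 6, 0), (4, 3, 0), (4, 5, 1), (4, 9, 3), (6, 8, 4), (7, 5, 2), (8, 2, 0)]


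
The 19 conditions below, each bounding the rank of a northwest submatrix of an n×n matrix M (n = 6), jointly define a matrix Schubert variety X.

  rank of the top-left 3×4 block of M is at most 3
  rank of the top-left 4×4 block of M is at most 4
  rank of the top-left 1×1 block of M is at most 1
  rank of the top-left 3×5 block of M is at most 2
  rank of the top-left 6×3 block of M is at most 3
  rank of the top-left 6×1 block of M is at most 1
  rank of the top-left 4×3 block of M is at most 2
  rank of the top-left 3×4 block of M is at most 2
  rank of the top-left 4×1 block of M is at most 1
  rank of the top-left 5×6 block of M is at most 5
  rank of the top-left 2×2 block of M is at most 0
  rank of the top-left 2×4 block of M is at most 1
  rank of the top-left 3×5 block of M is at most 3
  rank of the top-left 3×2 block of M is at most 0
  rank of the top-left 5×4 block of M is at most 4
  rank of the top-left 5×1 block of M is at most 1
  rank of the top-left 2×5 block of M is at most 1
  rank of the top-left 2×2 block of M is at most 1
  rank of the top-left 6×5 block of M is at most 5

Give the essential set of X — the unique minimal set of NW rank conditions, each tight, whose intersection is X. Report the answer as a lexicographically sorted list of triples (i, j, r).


Propagating the 19 rank bounds to every northwest block:

  i=1: 0, 0, 1, 1, 1, 1
  i=2: 0, 0, 1, 1, 1, 2
  i=3: 0, 0, 1, 2, 2, 3
  i=4: 1, 1, 2, 3, 3, 4
  i=5: 1, 2, 3, 4, 4, 5
  i=6: 1, 2, 3, 4, 5, 6

the unique w with this rank table is (3, 6, 4, 1, 2, 5).

Rothe diagram D(w) (8 cells), 2 SE-corners (essential conditions):

[(2, 5, 1), (3, 2, 0)]


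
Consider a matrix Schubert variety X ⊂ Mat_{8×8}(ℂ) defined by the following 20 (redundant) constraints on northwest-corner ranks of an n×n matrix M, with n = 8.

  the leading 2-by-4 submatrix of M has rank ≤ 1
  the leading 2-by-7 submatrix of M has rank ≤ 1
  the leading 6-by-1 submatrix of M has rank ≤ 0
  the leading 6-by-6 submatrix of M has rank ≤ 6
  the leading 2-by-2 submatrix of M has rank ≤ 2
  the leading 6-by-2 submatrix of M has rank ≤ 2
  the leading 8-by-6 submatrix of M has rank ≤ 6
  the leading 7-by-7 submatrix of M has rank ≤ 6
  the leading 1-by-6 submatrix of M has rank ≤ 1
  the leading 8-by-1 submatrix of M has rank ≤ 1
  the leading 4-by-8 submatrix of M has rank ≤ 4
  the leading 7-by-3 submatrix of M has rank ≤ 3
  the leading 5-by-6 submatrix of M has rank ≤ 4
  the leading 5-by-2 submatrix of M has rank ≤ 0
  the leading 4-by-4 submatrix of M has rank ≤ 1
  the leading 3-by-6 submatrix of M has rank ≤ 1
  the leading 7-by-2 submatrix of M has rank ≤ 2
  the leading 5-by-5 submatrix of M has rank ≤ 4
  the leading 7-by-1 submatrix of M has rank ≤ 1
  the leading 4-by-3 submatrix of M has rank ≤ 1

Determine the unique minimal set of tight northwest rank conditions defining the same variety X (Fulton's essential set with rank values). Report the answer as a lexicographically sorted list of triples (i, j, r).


Rank table r_w(8×8) implied by the 20 constraints:

  R[1]: 0 | 0 | 1 | 1 | 1 | 1 | 1 | 1
  R[2]: 0 | 0 | 1 | 1 | 1 | 1 | 1 | 2
  R[3]: 0 | 0 | 1 | 1 | 1 | 1 | 2 | 3
  R[4]: 0 | 0 | 1 | 1 | 2 | 2 | 3 | 4
  R[5]: 0 | 0 | 1 | 2 | 3 | 3 | 4 | 5
  R[6]: 0 | 1 | 2 | 3 | 4 | 4 | 5 | 6
  R[7]: 1 | 2 | 3 | 4 | 5 | 5 | 6 | 7
  R[8]: 1 | 2 | 3 | 4 | 5 | 6 | 7 | 8

giving w = (3, 8, 7, 5, 4, 2, 1, 6) via Δ²R.

D(w) has 19 cells with 5 SE-corners; essential set:

[(2, 7, 1), (3, 6, 1), (4, 4, 1), (5, 2, 0), (6, 1, 0)]


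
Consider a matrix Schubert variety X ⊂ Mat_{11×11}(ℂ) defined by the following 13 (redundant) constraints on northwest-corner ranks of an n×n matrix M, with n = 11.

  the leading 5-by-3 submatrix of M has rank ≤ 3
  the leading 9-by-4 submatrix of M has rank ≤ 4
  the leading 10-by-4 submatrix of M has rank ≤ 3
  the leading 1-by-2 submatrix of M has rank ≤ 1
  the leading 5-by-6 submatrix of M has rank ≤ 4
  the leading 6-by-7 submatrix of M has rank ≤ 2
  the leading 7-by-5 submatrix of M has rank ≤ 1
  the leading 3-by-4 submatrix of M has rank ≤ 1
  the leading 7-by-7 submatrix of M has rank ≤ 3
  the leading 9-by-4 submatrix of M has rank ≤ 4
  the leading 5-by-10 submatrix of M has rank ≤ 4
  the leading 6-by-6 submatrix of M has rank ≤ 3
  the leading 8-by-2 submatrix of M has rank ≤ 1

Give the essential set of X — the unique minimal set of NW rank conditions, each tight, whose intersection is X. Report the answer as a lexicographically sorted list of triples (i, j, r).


Propagating the 13 rank bounds to every northwest block:

  R[1]: 1  1  1  1  1  1  1  1  1  1  1
  R[2]: 1  1  1  1  1  2  2  2  2  2  2
  R[3]: 1  1  1  1  1  2  2  3  3  3  3
  R[4]: 1  1  1  1  1  2  2  3  4  4  4
  R[5]: 1  1  1  1  1  2  2  3  4  4  5
  R[6]: 1  1  1  1  1  2  2  3  4  5  6
  R[7]: 1  1  1  1  1  2  3  4  5  6  7
  R[8]: 1  1  2  2  2  3  4  5  6  7  8
  R[9]: 1  2  3  3  3  4  5  6  7  8  9
  R[10]: 1  2  3  3  4  5  6  7  8  9  10
  R[11]: 1  2  3  4  5  6  7  8  9  10  11

so w = (1, 6, 8, 9, 11, 10, 7, 3, 2, 5, 4).

|D(w)|=31, |Ess(w)|=5:

[(5, 10, 4), (6, 7, 2), (7, 5, 1), (8, 2, 1), (10, 4, 3)]


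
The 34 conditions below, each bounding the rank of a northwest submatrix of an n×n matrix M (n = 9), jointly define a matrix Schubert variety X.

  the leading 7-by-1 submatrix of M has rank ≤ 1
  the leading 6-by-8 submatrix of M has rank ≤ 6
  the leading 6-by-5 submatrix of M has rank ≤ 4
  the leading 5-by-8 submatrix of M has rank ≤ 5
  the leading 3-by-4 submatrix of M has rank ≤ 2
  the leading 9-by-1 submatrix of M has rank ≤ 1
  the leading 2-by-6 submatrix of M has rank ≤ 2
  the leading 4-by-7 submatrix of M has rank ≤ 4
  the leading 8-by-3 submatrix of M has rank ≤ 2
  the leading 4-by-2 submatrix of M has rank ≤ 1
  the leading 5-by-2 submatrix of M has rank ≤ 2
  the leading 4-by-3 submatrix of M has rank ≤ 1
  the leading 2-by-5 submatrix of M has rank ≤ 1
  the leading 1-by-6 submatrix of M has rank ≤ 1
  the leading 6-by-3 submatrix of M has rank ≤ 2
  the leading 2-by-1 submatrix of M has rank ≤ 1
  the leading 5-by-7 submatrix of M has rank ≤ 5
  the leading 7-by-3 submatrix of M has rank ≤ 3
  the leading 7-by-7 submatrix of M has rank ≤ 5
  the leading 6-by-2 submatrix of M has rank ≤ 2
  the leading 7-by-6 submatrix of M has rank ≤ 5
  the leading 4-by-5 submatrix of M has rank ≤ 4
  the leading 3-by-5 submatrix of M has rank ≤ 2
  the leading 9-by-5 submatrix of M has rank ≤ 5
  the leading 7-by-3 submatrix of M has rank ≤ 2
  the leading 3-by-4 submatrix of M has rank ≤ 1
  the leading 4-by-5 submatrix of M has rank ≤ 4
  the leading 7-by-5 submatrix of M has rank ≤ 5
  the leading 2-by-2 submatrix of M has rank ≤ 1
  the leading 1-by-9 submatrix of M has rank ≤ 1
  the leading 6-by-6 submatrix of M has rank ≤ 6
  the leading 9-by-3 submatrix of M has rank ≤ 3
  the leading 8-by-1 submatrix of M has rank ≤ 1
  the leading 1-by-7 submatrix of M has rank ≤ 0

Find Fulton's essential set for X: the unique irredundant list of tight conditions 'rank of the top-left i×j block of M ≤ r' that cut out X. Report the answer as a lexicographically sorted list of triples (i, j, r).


The tightest implied rank at each (i,j), from the 34 conditions:

  row 1: 0  0  0  0  0  0  0  1  1
  row 2: 1  1  1  1  1  1  1  2  2
  row 3: 1  1  1  1  2  2  2  3  3
  row 4: 1  1  1  2  3  3  3  4  4
  row 5: 1  2  2  3  4  4  4  5  5
  row 6: 1  2  2  3  4  5  5  6  6
  row 7: 1  2  2  3  4  5  5  6  7
  row 8: 1  2  2  3  4  5  6  7  8
  row 9: 1  2  3  4  5  6  7  8  9

second differences of R give the permutation w = (8, 1, 5, 4, 2, 6, 9, 7, 3).

ℓ(w)=16; the 5 essential cells (i,j,r):

[(1, 7, 0), (3, 4, 1), (4, 3, 1), (7, 7, 5), (8, 3, 2)]


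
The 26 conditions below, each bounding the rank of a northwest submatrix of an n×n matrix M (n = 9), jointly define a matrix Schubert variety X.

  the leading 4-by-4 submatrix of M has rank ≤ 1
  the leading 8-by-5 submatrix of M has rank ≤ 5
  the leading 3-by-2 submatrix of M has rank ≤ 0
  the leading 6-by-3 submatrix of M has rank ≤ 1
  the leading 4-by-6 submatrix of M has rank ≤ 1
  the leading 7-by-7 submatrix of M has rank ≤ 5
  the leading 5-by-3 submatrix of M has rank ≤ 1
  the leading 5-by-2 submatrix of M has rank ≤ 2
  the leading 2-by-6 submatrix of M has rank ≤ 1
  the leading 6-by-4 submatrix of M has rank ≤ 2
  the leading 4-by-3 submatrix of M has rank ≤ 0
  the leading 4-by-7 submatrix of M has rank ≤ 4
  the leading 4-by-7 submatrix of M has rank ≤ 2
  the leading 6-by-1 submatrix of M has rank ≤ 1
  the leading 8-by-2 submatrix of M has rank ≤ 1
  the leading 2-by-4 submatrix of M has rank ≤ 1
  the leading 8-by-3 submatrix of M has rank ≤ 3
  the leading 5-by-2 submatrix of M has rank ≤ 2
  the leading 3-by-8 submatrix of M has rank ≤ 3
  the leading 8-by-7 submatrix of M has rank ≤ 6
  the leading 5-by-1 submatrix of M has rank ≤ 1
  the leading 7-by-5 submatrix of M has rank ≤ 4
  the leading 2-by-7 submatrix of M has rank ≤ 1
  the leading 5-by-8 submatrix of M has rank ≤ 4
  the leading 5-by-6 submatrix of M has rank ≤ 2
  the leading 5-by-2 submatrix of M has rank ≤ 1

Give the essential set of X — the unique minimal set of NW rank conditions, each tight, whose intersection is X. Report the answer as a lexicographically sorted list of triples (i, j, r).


Recovering R(i,j) via the rank-extension bound from the 26 conditions:

  i=1: 0  0  0  1  1  1  1  1  1
  i=2: 0  0  0  1  1  1  1  2  2
  i=3: 0  0  0  1  1  1  2  3  3
  i=4: 0  0  0  1  1  1  2  3  4
  i=5: 1  1  1  2  2  2  3  4  5
  i=6: 1  1  1  2  3  3  4  5  6
  i=7: 1  1  2  3  4  4  5  6  7
  i=8: 1  1  2  3  4  5  6  7  8
  i=9: 1  2  3  4  5  6  7  8  9

giving w = (4, 8, 7, 9, 1, 5, 3, 6, 2) via Δ²R.

Fulton essential set (5 of the 23 Rothe cells):

[(2, 7, 1), (4, 3, 0), (4, 6, 1), (6, 3, 1), (8, 2, 1)]


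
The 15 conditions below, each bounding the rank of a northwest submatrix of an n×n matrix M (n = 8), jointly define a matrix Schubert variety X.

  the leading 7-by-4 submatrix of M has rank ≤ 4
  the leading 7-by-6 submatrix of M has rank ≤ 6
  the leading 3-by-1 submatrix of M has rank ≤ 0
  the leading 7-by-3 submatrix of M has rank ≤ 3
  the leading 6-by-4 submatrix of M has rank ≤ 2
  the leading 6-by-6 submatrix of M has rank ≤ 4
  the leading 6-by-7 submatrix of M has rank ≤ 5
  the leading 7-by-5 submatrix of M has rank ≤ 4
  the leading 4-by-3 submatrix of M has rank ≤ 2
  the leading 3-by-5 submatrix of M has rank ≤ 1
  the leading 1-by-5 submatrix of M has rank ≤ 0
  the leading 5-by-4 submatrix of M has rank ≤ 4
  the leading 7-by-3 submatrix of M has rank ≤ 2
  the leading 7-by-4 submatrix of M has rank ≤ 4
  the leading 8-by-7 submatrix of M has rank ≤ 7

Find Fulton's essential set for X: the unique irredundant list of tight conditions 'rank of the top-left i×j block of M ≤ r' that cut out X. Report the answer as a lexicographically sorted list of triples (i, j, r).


Recovering R(i,j) via the rank-extension bound from the 15 conditions:

  i=1: 0, 0, 0, 0, 0, 1, 1, 1
  i=2: 0, 1, 1, 1, 1, 2, 2, 2
  i=3: 0, 1, 1, 1, 1, 2, 3, 3
  i=4: 1, 2, 2, 2, 2, 3, 4, 4
  i=5: 1, 2, 2, 2, 3, 4, 5, 5
  i=6: 1, 2, 2, 2, 3, 4, 5, 6
  i=7: 1, 2, 2, 3, 4, 5, 6, 7
  i=8: 1, 2, 3, 4, 5, 6, 7, 8

reading off 1-entries of Δ²R: w = (6, 2, 7, 1, 5, 8, 4, 3).

Fulton essential set (5 of the 15 Rothe cells):

[(1, 5, 0), (3, 1, 0), (3, 5, 1), (6, 4, 2), (7, 3, 2)]


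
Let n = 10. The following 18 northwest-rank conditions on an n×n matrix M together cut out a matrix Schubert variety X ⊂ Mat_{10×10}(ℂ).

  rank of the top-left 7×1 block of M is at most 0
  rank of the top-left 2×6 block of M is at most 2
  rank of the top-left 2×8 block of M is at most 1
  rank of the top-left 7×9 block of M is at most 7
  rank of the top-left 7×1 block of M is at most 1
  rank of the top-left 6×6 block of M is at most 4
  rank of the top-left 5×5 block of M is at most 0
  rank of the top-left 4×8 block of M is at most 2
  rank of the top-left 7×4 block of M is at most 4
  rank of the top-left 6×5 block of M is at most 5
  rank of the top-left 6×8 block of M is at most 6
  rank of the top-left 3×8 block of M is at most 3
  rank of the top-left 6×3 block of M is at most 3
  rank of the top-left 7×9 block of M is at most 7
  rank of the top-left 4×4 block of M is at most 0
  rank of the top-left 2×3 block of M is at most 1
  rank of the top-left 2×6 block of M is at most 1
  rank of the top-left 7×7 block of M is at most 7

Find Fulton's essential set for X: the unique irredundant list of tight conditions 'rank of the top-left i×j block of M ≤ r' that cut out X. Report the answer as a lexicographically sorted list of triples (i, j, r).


Recovering R(i,j) via the rank-extension bound from the 18 conditions:

  0, 0, 0, 0, 0, 1, 1, 1, 1, 1
  0, 0, 0, 0, 0, 1, 1, 1, 2, 2
  0, 0, 0, 0, 0, 1, 2, 2, 3, 3
  0, 0, 0, 0, 0, 1, 2, 2, 3, 4
  0, 0, 0, 0, 0, 1, 2, 3, 4, 5
  0, 1, 1, 1, 1, 2, 3, 4, 5, 6
  0, 1, 2, 2, 2, 3, 4, 5, 6, 7
  1, 2, 3, 3, 3, 4, 5, 6, 7, 8
  1, 2, 3, 4, 4, 5, 6, 7, 8, 9
  1, 2, 3, 4, 5, 6, 7, 8, 9, 10

second differences of R give the permutation w = (6, 9, 7, 10, 8, 2, 3, 1, 4, 5).

Rothe diagram D(w) (30 cells), 4 SE-corners (essential conditions):

[(2, 8, 1), (4, 8, 2), (5, 5, 0), (7, 1, 0)]


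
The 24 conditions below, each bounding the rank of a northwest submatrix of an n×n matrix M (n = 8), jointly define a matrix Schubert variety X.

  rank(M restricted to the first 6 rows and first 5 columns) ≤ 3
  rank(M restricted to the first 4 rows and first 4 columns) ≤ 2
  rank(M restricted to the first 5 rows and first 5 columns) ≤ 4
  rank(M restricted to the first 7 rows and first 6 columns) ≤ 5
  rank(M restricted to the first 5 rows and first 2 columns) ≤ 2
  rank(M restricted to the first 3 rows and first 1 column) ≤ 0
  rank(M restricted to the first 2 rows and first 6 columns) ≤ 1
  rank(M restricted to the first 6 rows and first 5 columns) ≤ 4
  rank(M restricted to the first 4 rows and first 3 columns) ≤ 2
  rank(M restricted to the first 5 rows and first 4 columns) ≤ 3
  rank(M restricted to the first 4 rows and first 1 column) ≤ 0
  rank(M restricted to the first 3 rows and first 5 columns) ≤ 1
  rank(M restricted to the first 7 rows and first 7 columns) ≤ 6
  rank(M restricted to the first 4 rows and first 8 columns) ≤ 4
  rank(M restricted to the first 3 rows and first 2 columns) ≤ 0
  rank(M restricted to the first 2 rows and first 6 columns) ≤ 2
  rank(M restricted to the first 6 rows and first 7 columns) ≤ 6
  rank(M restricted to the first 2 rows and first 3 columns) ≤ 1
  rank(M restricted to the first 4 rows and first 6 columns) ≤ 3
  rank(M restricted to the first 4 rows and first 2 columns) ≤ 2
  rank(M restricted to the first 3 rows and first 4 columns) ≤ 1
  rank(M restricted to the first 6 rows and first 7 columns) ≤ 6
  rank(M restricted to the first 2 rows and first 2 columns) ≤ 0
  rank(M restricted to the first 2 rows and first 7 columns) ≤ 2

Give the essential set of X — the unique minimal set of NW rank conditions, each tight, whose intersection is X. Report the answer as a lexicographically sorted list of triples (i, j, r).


Propagating the 24 rank bounds to every northwest block:

  0  0  1  1  1  1  1  1
  0  0  1  1  1  1  2  2
  0  0  1  1  1  2  3  3
  0  1  2  2  2  3  4  4
  1  2  3  3  3  4  5  5
  1  2  3  3  3  4  5  6
  1  2  3  4  4  5  6  7
  1  2  3  4  5  6  7  8

giving w = (3, 7, 6, 2, 1, 8, 4, 5) via Δ²R.

5 SE-corners of the 14-cell Rothe diagram give Ess(w):

[(2, 6, 1), (3, 2, 0), (3, 5, 1), (4, 1, 0), (6, 5, 3)]


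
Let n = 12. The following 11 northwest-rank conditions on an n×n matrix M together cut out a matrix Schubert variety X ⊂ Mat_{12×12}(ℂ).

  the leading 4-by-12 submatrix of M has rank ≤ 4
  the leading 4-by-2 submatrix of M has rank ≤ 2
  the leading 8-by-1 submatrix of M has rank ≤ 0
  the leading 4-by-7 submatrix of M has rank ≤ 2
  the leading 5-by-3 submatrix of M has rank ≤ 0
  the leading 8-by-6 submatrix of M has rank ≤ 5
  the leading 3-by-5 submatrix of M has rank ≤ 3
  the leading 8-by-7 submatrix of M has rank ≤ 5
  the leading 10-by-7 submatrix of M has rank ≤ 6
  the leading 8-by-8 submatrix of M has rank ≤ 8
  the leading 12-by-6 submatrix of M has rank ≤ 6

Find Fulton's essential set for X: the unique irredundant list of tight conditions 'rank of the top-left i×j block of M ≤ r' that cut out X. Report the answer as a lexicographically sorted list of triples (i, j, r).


Recovering R(i,j) via the rank-extension bound from the 11 conditions:

  0 0 0 1 1 1 1 1 1 1 1 1
  0 0 0 1 2 2 2 2 2 2 2 2
  0 0 0 1 2 2 2 3 3 3 3 3
  0 0 0 1 2 2 2 3 4 4 4 4
  0 0 0 1 2 3 3 4 5 5 5 5
  0 1 1 2 3 4 4 5 6 6 6 6
  0 1 2 3 4 5 5 6 7 7 7 7
  0 1 2 3 4 5 5 6 7 8 8 8
  1 2 3 4 5 6 6 7 8 9 9 9
  1 2 3 4 5 6 6 7 8 9 10 10
  1 2 3 4 5 6 7 8 9 10 11 11
  1 2 3 4 5 6 7 8 9 10 11 12

hence w(1..12) = (4, 5, 8, 9, 6, 2, 3, 10, 1, 11, 7, 12).

|D(w)|=24, |Ess(w)|=5:

[(4, 7, 2), (5, 3, 0), (8, 1, 0), (8, 7, 5), (10, 7, 6)]


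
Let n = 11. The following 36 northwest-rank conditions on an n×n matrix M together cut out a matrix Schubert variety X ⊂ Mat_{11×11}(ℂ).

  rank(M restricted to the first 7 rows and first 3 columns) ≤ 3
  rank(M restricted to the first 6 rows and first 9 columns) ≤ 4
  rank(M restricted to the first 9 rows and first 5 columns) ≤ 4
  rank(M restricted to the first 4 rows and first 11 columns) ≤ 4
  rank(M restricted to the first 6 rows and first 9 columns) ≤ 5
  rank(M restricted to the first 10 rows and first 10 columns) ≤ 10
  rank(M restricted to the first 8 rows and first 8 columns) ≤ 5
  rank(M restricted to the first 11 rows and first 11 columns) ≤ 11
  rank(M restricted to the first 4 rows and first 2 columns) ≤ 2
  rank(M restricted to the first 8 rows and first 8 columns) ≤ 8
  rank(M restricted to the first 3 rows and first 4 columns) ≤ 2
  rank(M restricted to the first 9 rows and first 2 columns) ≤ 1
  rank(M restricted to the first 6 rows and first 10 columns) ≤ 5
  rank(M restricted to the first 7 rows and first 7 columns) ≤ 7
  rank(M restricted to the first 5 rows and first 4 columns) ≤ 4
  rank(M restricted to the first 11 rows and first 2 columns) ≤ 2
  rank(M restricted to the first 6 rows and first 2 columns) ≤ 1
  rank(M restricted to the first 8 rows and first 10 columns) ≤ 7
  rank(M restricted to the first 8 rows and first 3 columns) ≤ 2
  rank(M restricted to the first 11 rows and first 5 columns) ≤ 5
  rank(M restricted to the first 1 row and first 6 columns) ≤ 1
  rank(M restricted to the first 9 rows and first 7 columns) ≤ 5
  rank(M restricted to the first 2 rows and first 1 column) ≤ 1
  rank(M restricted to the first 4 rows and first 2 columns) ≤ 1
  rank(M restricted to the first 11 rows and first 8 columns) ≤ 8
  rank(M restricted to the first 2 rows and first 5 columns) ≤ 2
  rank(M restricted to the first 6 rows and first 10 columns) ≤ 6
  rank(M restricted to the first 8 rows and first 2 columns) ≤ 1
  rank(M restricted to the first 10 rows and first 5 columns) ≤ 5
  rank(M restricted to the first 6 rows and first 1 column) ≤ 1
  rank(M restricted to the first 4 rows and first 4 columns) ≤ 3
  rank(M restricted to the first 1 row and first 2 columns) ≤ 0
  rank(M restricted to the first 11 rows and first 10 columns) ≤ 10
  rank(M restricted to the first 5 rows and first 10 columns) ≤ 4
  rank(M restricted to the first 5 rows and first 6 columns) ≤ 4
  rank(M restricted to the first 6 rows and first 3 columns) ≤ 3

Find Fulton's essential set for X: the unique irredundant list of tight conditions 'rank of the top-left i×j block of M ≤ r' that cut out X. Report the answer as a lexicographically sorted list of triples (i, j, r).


Reconstructing r_w from the 36 given conditions:

  0  0  1  1  1  1  1  1  1  1  1
  1  1  2  2  2  2  2  2  2  2  2
  1  1  2  2  3  3  3  3  3  3  3
  1  1  2  3  4  4  4  4  4  4  4
  1  1  2  3  4  4  4  4  4  4  5
  1  1  2  3  4  4  4  4  4  5  6
  1  1  2  3  4  5  5  5  5  6  7
  1  1  2  3  4  5  5  5  6  7  8
  1  1  2  3  4  5  5  6  7  8  9
  1  2  3  4  5  6  6  7  8  9  10
  1  2  3  4  5  6  7  8  9  10  11

second differences of R give the permutation w = (3, 1, 5, 4, 11, 10, 6, 9, 8, 2, 7).

ℓ(w)=22; the 7 essential cells (i,j,r):

[(1, 2, 0), (3, 4, 2), (5, 10, 4), (6, 9, 4), (8, 8, 5), (9, 2, 1), (9, 7, 5)]
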